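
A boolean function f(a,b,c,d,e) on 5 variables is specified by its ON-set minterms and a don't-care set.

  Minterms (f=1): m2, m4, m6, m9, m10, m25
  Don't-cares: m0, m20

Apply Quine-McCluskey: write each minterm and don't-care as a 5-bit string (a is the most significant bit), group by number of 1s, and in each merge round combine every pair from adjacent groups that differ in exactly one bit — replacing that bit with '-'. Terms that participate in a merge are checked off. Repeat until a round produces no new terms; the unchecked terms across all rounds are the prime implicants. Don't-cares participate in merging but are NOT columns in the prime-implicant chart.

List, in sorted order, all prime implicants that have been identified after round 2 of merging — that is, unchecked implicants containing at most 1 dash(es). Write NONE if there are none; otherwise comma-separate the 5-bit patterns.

Round 0: 00000✓ 00010✓ 00100✓ 00110✓ 01001✓ 01010✓ 10100✓ 11001✓
Round 1: -0100 -1001 0-010 00-00✓ 00-10✓ 000-0✓ 001-0✓
Round 2: 00--0
PIs = {-0100, -1001, 0-010, 00--0}

-0100, -1001, 0-010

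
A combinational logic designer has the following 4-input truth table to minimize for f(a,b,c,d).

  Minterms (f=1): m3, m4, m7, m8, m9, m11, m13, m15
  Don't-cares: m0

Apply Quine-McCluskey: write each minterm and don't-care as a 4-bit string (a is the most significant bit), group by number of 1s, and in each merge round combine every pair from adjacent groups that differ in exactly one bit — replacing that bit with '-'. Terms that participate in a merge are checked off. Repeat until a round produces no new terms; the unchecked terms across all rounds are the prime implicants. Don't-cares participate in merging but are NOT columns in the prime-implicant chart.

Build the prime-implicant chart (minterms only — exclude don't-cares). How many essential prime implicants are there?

size-2^0 implicants → 0000(✓)  0011(✓)  0100(✓)  0111(✓)  1000(✓)  1001(✓)  1011(✓)  1101(✓)  1111(✓)
size-2^1 implicants → -000  -011(✓)  -111(✓)  0-00  0-11(✓)  1-01(✓)  1-11(✓)  10-1(✓)  100-  11-1(✓)
size-2^2 implicants → --11  1--1
Unchecked terms (primes): --11, -000, 0-00, 1--1, 100-
Minterm coverage:
  m3 ⊆ --11 [E]
  m4 ⊆ 0-00 [E]
  m7 ⊆ --11 [E]
  m8 ⊆ -000,100-
  m9 ⊆ 1--1,100-
  m11 ⊆ --11,1--1
  m13 ⊆ 1--1 [E]
  m15 ⊆ --11,1--1
E = {--11, 0-00, 1--1}

3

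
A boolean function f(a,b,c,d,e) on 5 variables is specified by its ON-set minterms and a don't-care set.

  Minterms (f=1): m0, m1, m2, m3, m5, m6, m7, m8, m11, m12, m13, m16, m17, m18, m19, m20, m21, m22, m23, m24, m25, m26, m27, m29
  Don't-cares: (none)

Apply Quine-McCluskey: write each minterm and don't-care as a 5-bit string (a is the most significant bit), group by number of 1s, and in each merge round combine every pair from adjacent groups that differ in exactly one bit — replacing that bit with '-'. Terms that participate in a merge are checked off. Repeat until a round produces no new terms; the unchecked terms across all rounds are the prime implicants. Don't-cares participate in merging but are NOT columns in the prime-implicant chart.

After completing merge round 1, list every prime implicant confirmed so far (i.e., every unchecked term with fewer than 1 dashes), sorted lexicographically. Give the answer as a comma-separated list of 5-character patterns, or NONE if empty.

[col 0] 00000*, 00001*, 00010*, 00011*, 00101*, 00110*, 00111*, 01000*, 01011*, 01100*, 01101*, 10000*, 10001*, 10010*, 10011*, 10100*, 10101*, 10110*, 10111*, 11000*, 11001*, 11010*, 11011*, 11101*
[col 1] -0000*, -0001*, -0010*, -0011*, -0101*, -0110*, -0111*, -1000*, -1011*, -1101*, 0-000*, 0-011*, 0-101*, 00-01*, 00-10*, 00-11*, 000-0*, 000-1*, 0000-*, 0001-*, 001-1*, 0011-*, 01-00, 0110-, 1-000*, 1-001*, 1-010*, 1-011*, 1-101*, 10-00*, 10-01*, 10-10*, 10-11*, 100-0*, 100-1*, 1000-*, 1001-*, 101-0*, 101-1*, 1010-*, 1011-*, 11-01*, 110-0*, 110-1*, 1100-*, 1101-*
[col 2] --000, --011, --101, -0-01*, -0-10*, -0-11*, -00-0*, -00-1*, -000-*, -001-*, -01-1*, -011-*, 00--1*, 00-1-*, 000--*, 1--01, 1-0-0*, 1-0-1*, 1-00-*, 1-01-*, 10--0*, 10--1*, 10-0-*, 10-1-*, 100--*, 101--*, 110--*
[col 3] -0--1, -0-1-, -00--, 1-0--, 10---
Prime implicants: --000, --011, --101, -0--1, -0-1-, -00--, 01-00, 0110-, 1--01, 1-0--, 10---

NONE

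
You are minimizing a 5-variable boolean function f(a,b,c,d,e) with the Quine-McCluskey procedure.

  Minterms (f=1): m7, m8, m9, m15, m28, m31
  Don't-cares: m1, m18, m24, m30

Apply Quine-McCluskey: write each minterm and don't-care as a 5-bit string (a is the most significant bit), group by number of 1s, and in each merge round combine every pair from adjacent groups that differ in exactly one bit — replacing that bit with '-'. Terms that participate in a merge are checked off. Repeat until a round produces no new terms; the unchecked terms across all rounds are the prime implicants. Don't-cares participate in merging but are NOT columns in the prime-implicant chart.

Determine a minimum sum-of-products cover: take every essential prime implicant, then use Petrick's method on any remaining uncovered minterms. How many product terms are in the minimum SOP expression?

4

size-2^0 implicants → 00001(✓)  00111(✓)  01000(✓)  01001(✓)  01111(✓)  10010  11000(✓)  11100(✓)  11110(✓)  11111(✓)
size-2^1 implicants → -1000  -1111  0-001  0-111  0100-  11-00  111-0  1111-
Unchecked terms (primes): -1000, -1111, 0-001, 0-111, 0100-, 10010, 11-00, 111-0, 1111-
Minterm coverage:
  m7 ⊆ 0-111 [E]
  m8 ⊆ -1000,0100-
  m9 ⊆ 0-001,0100-
  m15 ⊆ -1111,0-111
  m28 ⊆ 11-00,111-0
  m31 ⊆ -1111,1111-
E = {0-111}
Petrick residual → -1111, 0100-, 11-00
Cover = bcde + a'cde + a'bc'd' + abd'e'  |cover|=4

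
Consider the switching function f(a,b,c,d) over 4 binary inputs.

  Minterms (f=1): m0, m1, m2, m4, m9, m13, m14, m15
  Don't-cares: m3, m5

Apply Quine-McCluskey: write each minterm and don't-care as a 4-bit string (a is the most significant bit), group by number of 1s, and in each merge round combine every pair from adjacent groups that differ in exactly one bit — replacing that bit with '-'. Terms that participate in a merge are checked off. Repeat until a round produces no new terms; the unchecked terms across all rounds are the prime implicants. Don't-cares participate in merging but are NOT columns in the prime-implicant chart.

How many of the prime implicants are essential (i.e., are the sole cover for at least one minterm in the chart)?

size-2^0 implicants → 0000(✓)  0001(✓)  0010(✓)  0011(✓)  0100(✓)  0101(✓)  1001(✓)  1101(✓)  1110(✓)  1111(✓)
size-2^1 implicants → -001(✓)  -101(✓)  0-00(✓)  0-01(✓)  00-0(✓)  00-1(✓)  000-(✓)  001-(✓)  010-(✓)  1-01(✓)  11-1  111-
size-2^2 implicants → --01  0-0-  00--
Unchecked terms (primes): --01, 0-0-, 00--, 11-1, 111-
Minterm coverage:
  m0 ⊆ 0-0-,00--
  m1 ⊆ --01,0-0-,00--
  m2 ⊆ 00-- [E]
  m4 ⊆ 0-0- [E]
  m9 ⊆ --01 [E]
  m13 ⊆ --01,11-1
  m14 ⊆ 111- [E]
  m15 ⊆ 11-1,111-
E = {--01, 0-0-, 00--, 111-}

4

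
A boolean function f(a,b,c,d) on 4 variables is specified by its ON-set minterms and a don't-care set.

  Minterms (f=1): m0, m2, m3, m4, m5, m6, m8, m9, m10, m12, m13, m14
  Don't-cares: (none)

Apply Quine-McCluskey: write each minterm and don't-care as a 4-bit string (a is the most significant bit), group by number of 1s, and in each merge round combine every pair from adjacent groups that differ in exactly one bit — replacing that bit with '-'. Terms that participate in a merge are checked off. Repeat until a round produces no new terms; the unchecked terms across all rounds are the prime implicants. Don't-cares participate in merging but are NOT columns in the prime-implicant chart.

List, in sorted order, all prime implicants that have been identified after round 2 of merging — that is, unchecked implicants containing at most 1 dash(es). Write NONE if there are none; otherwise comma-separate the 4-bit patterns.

001-

size-2^0 implicants → 0000(✓)  0010(✓)  0011(✓)  0100(✓)  0101(✓)  0110(✓)  1000(✓)  1001(✓)  1010(✓)  1100(✓)  1101(✓)  1110(✓)
size-2^1 implicants → -000(✓)  -010(✓)  -100(✓)  -101(✓)  -110(✓)  0-00(✓)  0-10(✓)  00-0(✓)  001-  01-0(✓)  010-(✓)  1-00(✓)  1-01(✓)  1-10(✓)  10-0(✓)  100-(✓)  11-0(✓)  110-(✓)
size-2^2 implicants → --00(✓)  --10(✓)  -0-0(✓)  -1-0(✓)  -10-  0--0(✓)  1--0(✓)  1-0-
size-2^3 implicants → ---0
Unchecked terms (primes): ---0, -10-, 001-, 1-0-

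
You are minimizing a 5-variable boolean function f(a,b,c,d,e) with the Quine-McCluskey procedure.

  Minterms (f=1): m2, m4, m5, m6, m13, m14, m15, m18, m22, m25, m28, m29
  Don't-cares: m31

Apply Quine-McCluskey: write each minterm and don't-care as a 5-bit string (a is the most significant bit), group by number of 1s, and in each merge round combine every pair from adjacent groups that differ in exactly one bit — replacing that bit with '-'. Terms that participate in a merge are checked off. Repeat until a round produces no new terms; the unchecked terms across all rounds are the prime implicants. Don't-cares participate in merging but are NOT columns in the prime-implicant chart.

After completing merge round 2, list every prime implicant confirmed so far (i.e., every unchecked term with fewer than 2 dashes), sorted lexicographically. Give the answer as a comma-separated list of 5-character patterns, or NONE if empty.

Round 0: 00010✓ 00100✓ 00101✓ 00110✓ 01101✓ 01110✓ 01111✓ 10010✓ 10110✓ 11001✓ 11100✓ 11101✓ 11111✓
Round 1: -0010✓ -0110✓ -1101✓ -1111✓ 0-101 0-110 00-10✓ 001-0 0010- 011-1✓ 0111- 10-10✓ 11-01 111-1✓ 1110-
Round 2: -0-10 -11-1
PIs = {-0-10, -11-1, 0-101, 0-110, 001-0, 0010-, 0111-, 11-01, 1110-}

0-101, 0-110, 001-0, 0010-, 0111-, 11-01, 1110-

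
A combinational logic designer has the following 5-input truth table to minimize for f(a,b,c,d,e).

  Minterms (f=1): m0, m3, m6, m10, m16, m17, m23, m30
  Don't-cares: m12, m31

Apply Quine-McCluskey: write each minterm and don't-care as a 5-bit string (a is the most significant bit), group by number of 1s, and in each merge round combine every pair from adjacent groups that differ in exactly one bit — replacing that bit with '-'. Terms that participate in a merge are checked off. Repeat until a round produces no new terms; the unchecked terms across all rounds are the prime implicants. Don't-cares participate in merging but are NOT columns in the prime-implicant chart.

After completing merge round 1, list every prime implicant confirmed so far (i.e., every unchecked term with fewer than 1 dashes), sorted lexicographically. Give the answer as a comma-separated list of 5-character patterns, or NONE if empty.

[col 0] 00000*, 00011, 00110, 01010, 01100, 10000*, 10001*, 10111*, 11110*, 11111*
[col 1] -0000, 1-111, 1000-, 1111-
Prime implicants: -0000, 00011, 00110, 01010, 01100, 1-111, 1000-, 1111-

00011, 00110, 01010, 01100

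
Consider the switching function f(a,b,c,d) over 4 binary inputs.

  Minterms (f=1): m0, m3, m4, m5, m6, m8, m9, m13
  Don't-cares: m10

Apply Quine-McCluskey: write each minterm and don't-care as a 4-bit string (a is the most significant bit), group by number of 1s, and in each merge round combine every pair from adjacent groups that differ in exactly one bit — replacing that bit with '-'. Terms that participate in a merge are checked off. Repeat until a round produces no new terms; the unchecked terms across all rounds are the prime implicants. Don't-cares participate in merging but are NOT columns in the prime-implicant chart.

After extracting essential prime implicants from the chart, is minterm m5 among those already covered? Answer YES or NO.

NO

size-2^0 implicants → 0000(✓)  0011  0100(✓)  0101(✓)  0110(✓)  1000(✓)  1001(✓)  1010(✓)  1101(✓)
size-2^1 implicants → -000  -101  0-00  01-0  010-  1-01  10-0  100-
Unchecked terms (primes): -000, -101, 0-00, 0011, 01-0, 010-, 1-01, 10-0, 100-
Minterm coverage:
  m0 ⊆ -000,0-00
  m3 ⊆ 0011 [E]
  m4 ⊆ 0-00,01-0,010-
  m5 ⊆ -101,010-
  m6 ⊆ 01-0 [E]
  m8 ⊆ -000,10-0,100-
  m9 ⊆ 1-01,100-
  m13 ⊆ -101,1-01
E = {0011, 01-0}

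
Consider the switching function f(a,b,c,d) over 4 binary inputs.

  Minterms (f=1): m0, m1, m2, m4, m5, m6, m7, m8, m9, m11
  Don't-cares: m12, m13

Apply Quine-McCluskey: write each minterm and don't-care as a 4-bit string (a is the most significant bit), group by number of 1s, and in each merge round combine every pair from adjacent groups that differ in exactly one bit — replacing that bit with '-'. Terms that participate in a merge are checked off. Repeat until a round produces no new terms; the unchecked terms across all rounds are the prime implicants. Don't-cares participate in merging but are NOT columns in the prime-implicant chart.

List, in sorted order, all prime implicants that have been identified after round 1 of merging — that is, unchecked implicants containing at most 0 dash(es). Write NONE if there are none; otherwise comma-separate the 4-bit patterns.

Round 0: 0000✓ 0001✓ 0010✓ 0100✓ 0101✓ 0110✓ 0111✓ 1000✓ 1001✓ 1011✓ 1100✓ 1101✓
Round 1: -000✓ -001✓ -100✓ -101✓ 0-00✓ 0-01✓ 0-10✓ 00-0✓ 000-✓ 01-0✓ 01-1✓ 010-✓ 011-✓ 1-00✓ 1-01✓ 10-1 100-✓ 110-✓
Round 2: --00✓ --01✓ -00-✓ -10-✓ 0--0 0-0-✓ 01-- 1-0-✓
Round 3: --0-
PIs = {--0-, 0--0, 01--, 10-1}

NONE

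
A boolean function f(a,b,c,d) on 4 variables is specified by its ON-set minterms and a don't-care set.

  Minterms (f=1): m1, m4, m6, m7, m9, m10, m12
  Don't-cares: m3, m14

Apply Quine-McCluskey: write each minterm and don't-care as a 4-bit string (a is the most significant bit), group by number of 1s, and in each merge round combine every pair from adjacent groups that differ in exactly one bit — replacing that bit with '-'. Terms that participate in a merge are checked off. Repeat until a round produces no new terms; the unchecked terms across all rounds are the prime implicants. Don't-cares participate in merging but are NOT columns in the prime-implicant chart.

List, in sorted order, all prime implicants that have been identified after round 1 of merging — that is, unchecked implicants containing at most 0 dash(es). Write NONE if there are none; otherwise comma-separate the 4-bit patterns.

NONE

size-2^0 implicants → 0001(✓)  0011(✓)  0100(✓)  0110(✓)  0111(✓)  1001(✓)  1010(✓)  1100(✓)  1110(✓)
size-2^1 implicants → -001  -100(✓)  -110(✓)  0-11  00-1  01-0(✓)  011-  1-10  11-0(✓)
size-2^2 implicants → -1-0
Unchecked terms (primes): -001, -1-0, 0-11, 00-1, 011-, 1-10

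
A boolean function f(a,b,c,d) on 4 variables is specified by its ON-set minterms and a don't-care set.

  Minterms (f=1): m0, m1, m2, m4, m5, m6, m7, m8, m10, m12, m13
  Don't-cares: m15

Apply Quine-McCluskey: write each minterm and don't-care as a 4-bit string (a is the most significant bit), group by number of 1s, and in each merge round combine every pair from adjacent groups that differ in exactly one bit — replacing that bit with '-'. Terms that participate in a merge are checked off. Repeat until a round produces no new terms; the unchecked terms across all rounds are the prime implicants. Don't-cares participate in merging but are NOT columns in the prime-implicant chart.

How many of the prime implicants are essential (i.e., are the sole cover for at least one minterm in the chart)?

2

size-2^0 implicants → 0000(✓)  0001(✓)  0010(✓)  0100(✓)  0101(✓)  0110(✓)  0111(✓)  1000(✓)  1010(✓)  1100(✓)  1101(✓)  1111(✓)
size-2^1 implicants → -000(✓)  -010(✓)  -100(✓)  -101(✓)  -111(✓)  0-00(✓)  0-01(✓)  0-10(✓)  00-0(✓)  000-(✓)  01-0(✓)  01-1(✓)  010-(✓)  011-(✓)  1-00(✓)  10-0(✓)  11-1(✓)  110-(✓)
size-2^2 implicants → --00  -0-0  -1-1  -10-  0--0  0-0-  01--
Unchecked terms (primes): --00, -0-0, -1-1, -10-, 0--0, 0-0-, 01--
Minterm coverage:
  m0 ⊆ --00,-0-0,0--0,0-0-
  m1 ⊆ 0-0- [E]
  m2 ⊆ -0-0,0--0
  m4 ⊆ --00,-10-,0--0,0-0-,01--
  m5 ⊆ -1-1,-10-,0-0-,01--
  m6 ⊆ 0--0,01--
  m7 ⊆ -1-1,01--
  m8 ⊆ --00,-0-0
  m10 ⊆ -0-0 [E]
  m12 ⊆ --00,-10-
  m13 ⊆ -1-1,-10-
E = {-0-0, 0-0-}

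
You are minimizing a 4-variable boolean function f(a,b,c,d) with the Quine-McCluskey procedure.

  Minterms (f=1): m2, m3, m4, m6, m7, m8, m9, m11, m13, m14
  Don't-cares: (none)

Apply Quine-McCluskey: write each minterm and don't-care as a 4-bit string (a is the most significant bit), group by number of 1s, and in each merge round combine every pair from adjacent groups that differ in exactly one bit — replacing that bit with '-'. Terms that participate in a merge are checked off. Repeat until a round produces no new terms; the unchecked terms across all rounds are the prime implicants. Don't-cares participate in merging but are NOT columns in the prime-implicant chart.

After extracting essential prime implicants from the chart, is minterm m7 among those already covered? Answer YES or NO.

size-2^0 implicants → 0010(✓)  0011(✓)  0100(✓)  0110(✓)  0111(✓)  1000(✓)  1001(✓)  1011(✓)  1101(✓)  1110(✓)
size-2^1 implicants → -011  -110  0-10(✓)  0-11(✓)  001-(✓)  01-0  011-(✓)  1-01  10-1  100-
size-2^2 implicants → 0-1-
Unchecked terms (primes): -011, -110, 0-1-, 01-0, 1-01, 10-1, 100-
Minterm coverage:
  m2 ⊆ 0-1- [E]
  m3 ⊆ -011,0-1-
  m4 ⊆ 01-0 [E]
  m6 ⊆ -110,0-1-,01-0
  m7 ⊆ 0-1- [E]
  m8 ⊆ 100- [E]
  m9 ⊆ 1-01,10-1,100-
  m11 ⊆ -011,10-1
  m13 ⊆ 1-01 [E]
  m14 ⊆ -110 [E]
E = {-110, 0-1-, 01-0, 1-01, 100-}

YES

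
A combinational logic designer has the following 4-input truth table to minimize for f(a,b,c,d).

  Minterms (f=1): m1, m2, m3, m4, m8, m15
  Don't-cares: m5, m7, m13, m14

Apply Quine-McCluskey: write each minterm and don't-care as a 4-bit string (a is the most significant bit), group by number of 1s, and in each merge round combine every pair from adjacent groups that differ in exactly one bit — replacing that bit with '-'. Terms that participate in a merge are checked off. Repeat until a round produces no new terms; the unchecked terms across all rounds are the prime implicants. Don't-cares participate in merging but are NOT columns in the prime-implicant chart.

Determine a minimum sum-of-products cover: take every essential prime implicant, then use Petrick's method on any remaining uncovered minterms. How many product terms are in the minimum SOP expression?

size-2^0 implicants → 0001(✓)  0010(✓)  0011(✓)  0100(✓)  0101(✓)  0111(✓)  1000  1101(✓)  1110(✓)  1111(✓)
size-2^1 implicants → -101(✓)  -111(✓)  0-01(✓)  0-11(✓)  00-1(✓)  001-  01-1(✓)  010-  11-1(✓)  111-
size-2^2 implicants → -1-1  0--1
Unchecked terms (primes): -1-1, 0--1, 001-, 010-, 1000, 111-
Minterm coverage:
  m1 ⊆ 0--1 [E]
  m2 ⊆ 001- [E]
  m3 ⊆ 0--1,001-
  m4 ⊆ 010- [E]
  m8 ⊆ 1000 [E]
  m15 ⊆ -1-1,111-
E = {0--1, 001-, 010-, 1000}
Petrick residual → -1-1
Cover = bd + a'd + a'b'c + a'bc' + ab'c'd'  |cover|=5

5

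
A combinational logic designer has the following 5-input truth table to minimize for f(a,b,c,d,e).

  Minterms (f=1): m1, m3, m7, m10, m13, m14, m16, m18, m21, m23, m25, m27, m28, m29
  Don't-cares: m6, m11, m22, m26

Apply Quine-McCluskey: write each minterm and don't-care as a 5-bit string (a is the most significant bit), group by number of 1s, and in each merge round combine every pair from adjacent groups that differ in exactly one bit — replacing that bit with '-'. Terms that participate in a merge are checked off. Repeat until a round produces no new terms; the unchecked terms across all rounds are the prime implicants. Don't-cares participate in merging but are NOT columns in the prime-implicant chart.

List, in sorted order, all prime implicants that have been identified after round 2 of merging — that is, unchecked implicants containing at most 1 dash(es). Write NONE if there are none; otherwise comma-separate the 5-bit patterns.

[col 0] 00001*, 00011*, 00110*, 00111*, 01010*, 01011*, 01101*, 01110*, 10000*, 10010*, 10101*, 10110*, 10111*, 11001*, 11010*, 11011*, 11100*, 11101*
[col 1] -0110*, -0111*, -1010*, -1011*, -1101, 0-011, 0-110, 00-11, 000-1, 0011-*, 01-10, 0101-*, 1-010, 1-101, 10-10, 100-0, 101-1, 1011-*, 11-01, 110-1, 1101-*, 1110-
[col 2] -011-, -101-
Prime implicants: -011-, -101-, -1101, 0-011, 0-110, 00-11, 000-1, 01-10, 1-010, 1-101, 10-10, 100-0, 101-1, 11-01, 110-1, 1110-

-1101, 0-011, 0-110, 00-11, 000-1, 01-10, 1-010, 1-101, 10-10, 100-0, 101-1, 11-01, 110-1, 1110-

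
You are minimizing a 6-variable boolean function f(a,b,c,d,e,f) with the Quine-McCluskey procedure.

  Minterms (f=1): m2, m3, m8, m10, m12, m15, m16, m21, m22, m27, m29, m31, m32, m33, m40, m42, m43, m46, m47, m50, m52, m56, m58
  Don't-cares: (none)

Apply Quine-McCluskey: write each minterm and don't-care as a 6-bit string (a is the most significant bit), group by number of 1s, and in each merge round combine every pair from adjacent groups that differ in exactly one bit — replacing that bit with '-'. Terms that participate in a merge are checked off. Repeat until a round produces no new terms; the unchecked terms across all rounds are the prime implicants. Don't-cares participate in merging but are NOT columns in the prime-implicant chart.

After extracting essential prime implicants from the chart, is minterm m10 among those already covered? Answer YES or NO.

NO

size-2^0 implicants → 000010(✓)  000011(✓)  001000(✓)  001010(✓)  001100(✓)  001111(✓)  010000  010101(✓)  010110  011011(✓)  011101(✓)  011111(✓)  100000(✓)  100001(✓)  101000(✓)  101010(✓)  101011(✓)  101110(✓)  101111(✓)  110010(✓)  110100  111000(✓)  111010(✓)
size-2^1 implicants → -01000(✓)  -01010(✓)  -01111  0-1111  00-010  00001-  001-00  0010-0(✓)  01-101  011-11  0111-1  1-1000(✓)  1-1010(✓)  10-000  10000-  101-10(✓)  101-11(✓)  1010-0(✓)  10101-(✓)  10111-(✓)  11-010  1110-0(✓)
size-2^2 implicants → -010-0  1-10-0  101-1-
Unchecked terms (primes): -010-0, -01111, 0-1111, 00-010, 00001-, 001-00, 01-101, 010000, 010110, 011-11, 0111-1, 1-10-0, 10-000, 10000-, 101-1-, 11-010, 110100
Minterm coverage:
  m2 ⊆ 00-010,00001-
  m3 ⊆ 00001- [E]
  m8 ⊆ -010-0,001-00
  m10 ⊆ -010-0,00-010
  m12 ⊆ 001-00 [E]
  m15 ⊆ -01111,0-1111
  m16 ⊆ 010000 [E]
  m21 ⊆ 01-101 [E]
  m22 ⊆ 010110 [E]
  m27 ⊆ 011-11 [E]
  m29 ⊆ 01-101,0111-1
  m31 ⊆ 0-1111,011-11,0111-1
  m32 ⊆ 10-000,10000-
  m33 ⊆ 10000- [E]
  m40 ⊆ -010-0,1-10-0,10-000
  m42 ⊆ -010-0,1-10-0,101-1-
  m43 ⊆ 101-1- [E]
  m46 ⊆ 101-1- [E]
  m47 ⊆ -01111,101-1-
  m50 ⊆ 11-010 [E]
  m52 ⊆ 110100 [E]
  m56 ⊆ 1-10-0 [E]
  m58 ⊆ 1-10-0,11-010
E = {00001-, 001-00, 01-101, 010000, 010110, 011-11, 1-10-0, 10000-, 101-1-, 11-010, 110100}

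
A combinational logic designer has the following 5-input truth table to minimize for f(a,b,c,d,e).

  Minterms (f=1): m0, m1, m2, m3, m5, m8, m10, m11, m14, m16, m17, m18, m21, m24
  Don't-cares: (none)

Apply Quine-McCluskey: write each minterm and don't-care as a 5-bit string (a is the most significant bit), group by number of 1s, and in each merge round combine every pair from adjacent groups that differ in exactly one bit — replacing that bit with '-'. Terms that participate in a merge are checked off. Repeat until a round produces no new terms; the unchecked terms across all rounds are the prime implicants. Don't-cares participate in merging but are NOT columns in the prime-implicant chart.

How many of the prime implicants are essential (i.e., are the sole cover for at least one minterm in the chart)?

Round 0: 00000✓ 00001✓ 00010✓ 00011✓ 00101✓ 01000✓ 01010✓ 01011✓ 01110✓ 10000✓ 10001✓ 10010✓ 10101✓ 11000✓
Round 1: -0000✓ -0001✓ -0010✓ -0101✓ -1000✓ 0-000✓ 0-010✓ 0-011✓ 00-01✓ 000-0✓ 000-1✓ 0000-✓ 0001-✓ 01-10 010-0✓ 0101-✓ 1-000✓ 10-01✓ 100-0✓ 1000-✓
Round 2: --000 -0-01 -00-0 -000- 0-0-0 0-01- 000--
PIs = {--000, -0-01, -00-0, -000-, 0-0-0, 0-01-, 000--, 01-10}
Coverage chart:
  m0: --000,-00-0,-000-,0-0-0,000--
  m1: -0-01,-000-,000--
  m2: -00-0,0-0-0,0-01-,000--
  m3: 0-01-,000--
  m5: -0-01 ←essential
  m8: --000,0-0-0
  m10: 0-0-0,0-01-,01-10
  m11: 0-01- ←essential
  m14: 01-10 ←essential
  m16: --000,-00-0,-000-
  m17: -0-01,-000-
  m18: -00-0 ←essential
  m21: -0-01 ←essential
  m24: --000 ←essential
Essential: --000, -0-01, -00-0, 0-01-, 01-10

5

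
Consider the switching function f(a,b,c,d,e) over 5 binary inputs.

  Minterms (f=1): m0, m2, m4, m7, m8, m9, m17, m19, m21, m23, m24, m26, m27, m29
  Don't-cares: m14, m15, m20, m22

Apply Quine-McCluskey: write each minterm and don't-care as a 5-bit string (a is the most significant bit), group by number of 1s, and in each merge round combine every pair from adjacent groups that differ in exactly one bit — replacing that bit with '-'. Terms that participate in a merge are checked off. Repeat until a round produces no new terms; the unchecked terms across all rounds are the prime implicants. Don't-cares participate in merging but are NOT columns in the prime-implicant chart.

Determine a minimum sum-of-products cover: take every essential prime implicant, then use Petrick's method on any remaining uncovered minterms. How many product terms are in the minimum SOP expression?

8

[col 0] 00000*, 00010*, 00100*, 00111*, 01000*, 01001*, 01110*, 01111*, 10001*, 10011*, 10100*, 10101*, 10110*, 10111*, 11000*, 11010*, 11011*, 11101*
[col 1] -0100, -0111, -1000, 0-000, 0-111, 00-00, 000-0, 0100-, 0111-, 1-011, 1-101, 10-01*, 10-11*, 100-1*, 101-0*, 101-1*, 1010-*, 1011-*, 110-0, 1101-
[col 2] 10--1, 101--
Prime implicants: -0100, -0111, -1000, 0-000, 0-111, 00-00, 000-0, 0100-, 0111-, 1-011, 1-101, 10--1, 101--, 110-0, 1101-
PI chart (minterm → PIs covering it):
  0 | 0-000,00-00,000-0
  2 | 000-0  (sole → essential)
  4 | -0100,00-00
  7 | -0111,0-111
  8 | -1000,0-000,0100-
  9 | 0100-  (sole → essential)
  17 | 10--1  (sole → essential)
  19 | 1-011,10--1
  21 | 1-101,10--1,101--
  23 | -0111,10--1,101--
  24 | -1000,110-0
  26 | 110-0,1101-
  27 | 1-011,1101-
  29 | 1-101  (sole → essential)
Essential prime implicants: 000-0, 0100-, 1-101, 10--1
Petrick residual → -0100, -0111, -1000, 1101-
Minimum SOP uses 8 PIs: b'cd'e' + b'cde + bc'd'e' + a'b'c'e' + a'bc'd' + acd'e + ab'e + abc'd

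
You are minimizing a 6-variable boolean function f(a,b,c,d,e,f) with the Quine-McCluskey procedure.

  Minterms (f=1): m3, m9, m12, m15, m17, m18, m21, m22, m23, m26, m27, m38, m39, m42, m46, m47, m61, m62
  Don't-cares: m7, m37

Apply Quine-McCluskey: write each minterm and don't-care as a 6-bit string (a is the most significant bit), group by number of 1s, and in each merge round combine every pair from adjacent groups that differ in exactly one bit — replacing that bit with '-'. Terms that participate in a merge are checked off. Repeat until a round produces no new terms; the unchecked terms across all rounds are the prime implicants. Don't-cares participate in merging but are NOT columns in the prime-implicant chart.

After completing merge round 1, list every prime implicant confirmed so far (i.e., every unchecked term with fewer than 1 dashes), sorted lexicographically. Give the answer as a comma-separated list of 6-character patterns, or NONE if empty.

001001, 001100, 111101

[col 0] 000011*, 000111*, 001001, 001100, 001111*, 010001*, 010010*, 010101*, 010110*, 010111*, 011010*, 011011*, 100101*, 100110*, 100111*, 101010*, 101110*, 101111*, 111101, 111110*
[col 1] -00111*, -01111*, 0-0111, 00-111*, 000-11, 01-010, 010-01, 010-10, 0101-1, 01011-, 01101-, 1-1110, 10-110*, 10-111*, 1001-1, 10011-*, 101-10, 10111-*
[col 2] -0-111, 10-11-
Prime implicants: -0-111, 0-0111, 000-11, 001001, 001100, 01-010, 010-01, 010-10, 0101-1, 01011-, 01101-, 1-1110, 10-11-, 1001-1, 101-10, 111101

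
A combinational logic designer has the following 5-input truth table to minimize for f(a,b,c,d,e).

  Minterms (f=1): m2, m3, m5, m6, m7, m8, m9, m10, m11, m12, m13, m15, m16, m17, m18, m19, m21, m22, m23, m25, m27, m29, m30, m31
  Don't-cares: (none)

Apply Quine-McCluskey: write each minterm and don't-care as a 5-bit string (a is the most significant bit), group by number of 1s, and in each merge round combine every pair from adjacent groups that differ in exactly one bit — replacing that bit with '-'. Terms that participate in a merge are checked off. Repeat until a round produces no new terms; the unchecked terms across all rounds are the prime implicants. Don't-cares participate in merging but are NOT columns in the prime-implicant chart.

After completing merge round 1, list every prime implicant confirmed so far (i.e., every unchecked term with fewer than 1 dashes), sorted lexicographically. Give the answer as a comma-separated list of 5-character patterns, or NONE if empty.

NONE

[col 0] 00010*, 00011*, 00101*, 00110*, 00111*, 01000*, 01001*, 01010*, 01011*, 01100*, 01101*, 01111*, 10000*, 10001*, 10010*, 10011*, 10101*, 10110*, 10111*, 11001*, 11011*, 11101*, 11110*, 11111*
[col 1] -0010*, -0011*, -0101*, -0110*, -0111*, -1001*, -1011*, -1101*, -1111*, 0-010*, 0-011*, 0-101*, 0-111*, 00-10*, 00-11*, 0001-*, 001-1*, 0011-*, 01-00*, 01-01*, 01-11*, 010-0*, 010-1*, 0100-*, 0101-*, 011-1*, 0110-*, 1-001*, 1-011*, 1-101*, 1-110*, 1-111*, 10-01*, 10-10*, 10-11*, 100-0*, 100-1*, 1000-*, 1001-*, 101-1*, 1011-*, 11-01*, 11-11*, 110-1*, 111-1*, 1111-*
[col 2] --011*, --101*, --111*, -0-10*, -0-11*, -001-*, -01-1*, -011-*, -1-01*, -1-11*, -10-1*, -11-1*, 0--11*, 0-01-, 0-1-1*, 00-1-*, 01--1*, 01-0-, 010--, 1--01*, 1--11*, 1-0-1*, 1-1-1*, 1-11-, 10--1*, 10-1-*, 100--, 11--1*
[col 3] ---11, --1-1, -0-1-, -1--1, 1---1
Prime implicants: ---11, --1-1, -0-1-, -1--1, 0-01-, 01-0-, 010--, 1---1, 1-11-, 100--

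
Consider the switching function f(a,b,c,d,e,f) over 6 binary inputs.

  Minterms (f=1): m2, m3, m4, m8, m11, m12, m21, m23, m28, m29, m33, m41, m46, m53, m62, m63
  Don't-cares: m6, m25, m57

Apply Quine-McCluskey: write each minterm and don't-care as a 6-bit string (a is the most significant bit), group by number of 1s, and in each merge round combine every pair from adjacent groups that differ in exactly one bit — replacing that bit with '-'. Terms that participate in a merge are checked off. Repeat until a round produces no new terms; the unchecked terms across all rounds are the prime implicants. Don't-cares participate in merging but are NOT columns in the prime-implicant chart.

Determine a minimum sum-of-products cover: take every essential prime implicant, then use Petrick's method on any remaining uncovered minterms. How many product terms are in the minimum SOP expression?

[col 0] 000010*, 000011*, 000100*, 000110*, 001000*, 001011*, 001100*, 010101*, 010111*, 011001*, 011100*, 011101*, 100001*, 101001*, 101110*, 110101*, 111001*, 111110*, 111111*
[col 1] -10101, -11001, 0-1100, 00-011, 00-100, 000-10, 00001-, 0001-0, 001-00, 01-101, 0101-1, 011-01, 01110-, 1-1001, 1-1110, 10-001, 11111-
Prime implicants: -10101, -11001, 0-1100, 00-011, 00-100, 000-10, 00001-, 0001-0, 001-00, 01-101, 0101-1, 011-01, 01110-, 1-1001, 1-1110, 10-001, 11111-
PI chart (minterm → PIs covering it):
  2 | 000-10,00001-
  3 | 00-011,00001-
  4 | 00-100,0001-0
  8 | 001-00  (sole → essential)
  11 | 00-011  (sole → essential)
  12 | 0-1100,00-100,001-00
  21 | -10101,01-101,0101-1
  23 | 0101-1  (sole → essential)
  28 | 0-1100,01110-
  29 | 01-101,011-01,01110-
  33 | 10-001  (sole → essential)
  41 | 1-1001,10-001
  46 | 1-1110  (sole → essential)
  53 | -10101  (sole → essential)
  62 | 1-1110,11111-
  63 | 11111-  (sole → essential)
Essential prime implicants: -10101, 00-011, 001-00, 0101-1, 1-1110, 10-001, 11111-
Petrick residual → 00-100, 000-10, 01110-
Minimum SOP uses 10 PIs: bc'de'f + a'b'd'ef + a'b'de'f' + a'b'c'ef' + a'b'ce'f' + a'bc'df + a'bcde' + acdef' + ab'd'e'f + abcde

10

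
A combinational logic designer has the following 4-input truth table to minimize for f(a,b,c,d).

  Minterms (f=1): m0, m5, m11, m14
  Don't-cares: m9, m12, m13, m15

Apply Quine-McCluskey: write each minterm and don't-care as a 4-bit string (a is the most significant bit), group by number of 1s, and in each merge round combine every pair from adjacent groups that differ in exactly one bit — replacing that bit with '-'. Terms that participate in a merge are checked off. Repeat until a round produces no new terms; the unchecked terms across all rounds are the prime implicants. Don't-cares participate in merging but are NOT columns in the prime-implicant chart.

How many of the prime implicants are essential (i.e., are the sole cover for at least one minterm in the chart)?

[col 0] 0000, 0101*, 1001*, 1011*, 1100*, 1101*, 1110*, 1111*
[col 1] -101, 1-01*, 1-11*, 10-1*, 11-0*, 11-1*, 110-*, 111-*
[col 2] 1--1, 11--
Prime implicants: -101, 0000, 1--1, 11--
PI chart (minterm → PIs covering it):
  0 | 0000  (sole → essential)
  5 | -101  (sole → essential)
  11 | 1--1  (sole → essential)
  14 | 11--  (sole → essential)
Essential prime implicants: -101, 0000, 1--1, 11--

4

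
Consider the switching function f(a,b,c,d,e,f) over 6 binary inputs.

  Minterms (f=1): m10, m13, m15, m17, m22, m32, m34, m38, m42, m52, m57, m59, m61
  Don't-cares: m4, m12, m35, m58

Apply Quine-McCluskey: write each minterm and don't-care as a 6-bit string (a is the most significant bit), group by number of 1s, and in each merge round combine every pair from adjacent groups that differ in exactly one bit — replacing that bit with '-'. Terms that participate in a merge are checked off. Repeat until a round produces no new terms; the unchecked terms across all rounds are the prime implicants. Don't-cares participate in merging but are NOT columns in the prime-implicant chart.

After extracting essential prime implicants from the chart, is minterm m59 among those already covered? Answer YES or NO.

NO

Round 0: 000100✓ 001010✓ 001100✓ 001101✓ 001111✓ 010001 010110 100000✓ 100010✓ 100011✓ 100110✓ 101010✓ 110100 111001✓ 111010✓ 111011✓ 111101✓
Round 1: -01010 00-100 0011-1 00110- 1-1010 10-010 100-10 1000-0 10001- 111-01 1110-1 11101-
PIs = {-01010, 00-100, 0011-1, 00110-, 010001, 010110, 1-1010, 10-010, 100-10, 1000-0, 10001-, 110100, 111-01, 1110-1, 11101-}
Coverage chart:
  m10: -01010 ←essential
  m13: 0011-1,00110-
  m15: 0011-1 ←essential
  m17: 010001 ←essential
  m22: 010110 ←essential
  m32: 1000-0 ←essential
  m34: 10-010,100-10,1000-0,10001-
  m38: 100-10 ←essential
  m42: -01010,1-1010,10-010
  m52: 110100 ←essential
  m57: 111-01,1110-1
  m59: 1110-1,11101-
  m61: 111-01 ←essential
Essential: -01010, 0011-1, 010001, 010110, 100-10, 1000-0, 110100, 111-01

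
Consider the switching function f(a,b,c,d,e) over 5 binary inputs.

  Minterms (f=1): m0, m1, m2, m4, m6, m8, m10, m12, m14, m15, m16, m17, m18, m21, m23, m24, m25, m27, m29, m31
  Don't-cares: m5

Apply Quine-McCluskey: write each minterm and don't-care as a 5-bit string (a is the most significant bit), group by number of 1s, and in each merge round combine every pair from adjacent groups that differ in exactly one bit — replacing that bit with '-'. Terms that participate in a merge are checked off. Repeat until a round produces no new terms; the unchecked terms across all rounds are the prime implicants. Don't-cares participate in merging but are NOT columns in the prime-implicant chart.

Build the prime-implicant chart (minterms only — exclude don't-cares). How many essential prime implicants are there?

[col 0] 00000*, 00001*, 00010*, 00100*, 00101*, 00110*, 01000*, 01010*, 01100*, 01110*, 01111*, 10000*, 10001*, 10010*, 10101*, 10111*, 11000*, 11001*, 11011*, 11101*, 11111*
[col 1] -0000*, -0001*, -0010*, -0101*, -1000*, -1111, 0-000*, 0-010*, 0-100*, 0-110*, 00-00*, 00-01*, 00-10*, 000-0*, 0000-*, 001-0*, 0010-*, 01-00*, 01-10*, 010-0*, 011-0*, 0111-, 1-000*, 1-001*, 1-101*, 1-111*, 10-01*, 100-0*, 1000-*, 101-1*, 11-01*, 11-11*, 110-1*, 1100-*, 111-1*
[col 2] --000, -0-01, -00-0, -000-, 0--00*, 0--10*, 0-0-0*, 0-1-0*, 00--0*, 00-0-, 01--0*, 1--01, 1-00-, 1-1-1, 11--1
[col 3] 0---0
Prime implicants: --000, -0-01, -00-0, -000-, -1111, 0---0, 00-0-, 0111-, 1--01, 1-00-, 1-1-1, 11--1
PI chart (minterm → PIs covering it):
  0 | --000,-00-0,-000-,0---0,00-0-
  1 | -0-01,-000-,00-0-
  2 | -00-0,0---0
  4 | 0---0,00-0-
  6 | 0---0  (sole → essential)
  8 | --000,0---0
  10 | 0---0  (sole → essential)
  12 | 0---0  (sole → essential)
  14 | 0---0,0111-
  15 | -1111,0111-
  16 | --000,-00-0,-000-,1-00-
  17 | -0-01,-000-,1--01,1-00-
  18 | -00-0  (sole → essential)
  21 | -0-01,1--01,1-1-1
  23 | 1-1-1  (sole → essential)
  24 | --000,1-00-
  25 | 1--01,1-00-,11--1
  27 | 11--1  (sole → essential)
  29 | 1--01,1-1-1,11--1
  31 | -1111,1-1-1,11--1
Essential prime implicants: -00-0, 0---0, 1-1-1, 11--1

4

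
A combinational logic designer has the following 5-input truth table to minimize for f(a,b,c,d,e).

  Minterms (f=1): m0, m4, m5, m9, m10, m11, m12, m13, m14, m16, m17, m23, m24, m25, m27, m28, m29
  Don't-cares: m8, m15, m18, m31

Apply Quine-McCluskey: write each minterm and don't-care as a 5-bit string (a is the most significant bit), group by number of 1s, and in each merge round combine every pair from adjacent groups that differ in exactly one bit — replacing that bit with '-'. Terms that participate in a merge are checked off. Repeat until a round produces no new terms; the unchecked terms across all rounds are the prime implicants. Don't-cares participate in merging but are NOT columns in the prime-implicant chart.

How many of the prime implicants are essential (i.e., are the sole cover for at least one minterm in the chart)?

6

size-2^0 implicants → 00000(✓)  00100(✓)  00101(✓)  01000(✓)  01001(✓)  01010(✓)  01011(✓)  01100(✓)  01101(✓)  01110(✓)  01111(✓)  10000(✓)  10001(✓)  10010(✓)  10111(✓)  11000(✓)  11001(✓)  11011(✓)  11100(✓)  11101(✓)  11111(✓)
size-2^1 implicants → -0000(✓)  -1000(✓)  -1001(✓)  -1011(✓)  -1100(✓)  -1101(✓)  -1111(✓)  0-000(✓)  0-100(✓)  0-101(✓)  00-00(✓)  0010-(✓)  01-00(✓)  01-01(✓)  01-10(✓)  01-11(✓)  010-0(✓)  010-1(✓)  0100-(✓)  0101-(✓)  011-0(✓)  011-1(✓)  0110-(✓)  0111-(✓)  1-000(✓)  1-001(✓)  1-111  100-0  1000-(✓)  11-00(✓)  11-01(✓)  11-11(✓)  110-1(✓)  1100-(✓)  111-1(✓)  1110-(✓)
size-2^2 implicants → --000  -1-00(✓)  -1-01(✓)  -1-11(✓)  -10-1(✓)  -100-(✓)  -11-1(✓)  -110-(✓)  0--00  0-10-  01--0(✓)  01--1(✓)  01-0-(✓)  01-1-(✓)  010--(✓)  011--(✓)  1-00-  11--1(✓)  11-0-(✓)
size-2^3 implicants → -1--1  -1-0-  01---
Unchecked terms (primes): --000, -1--1, -1-0-, 0--00, 0-10-, 01---, 1-00-, 1-111, 100-0
Minterm coverage:
  m0 ⊆ --000,0--00
  m4 ⊆ 0--00,0-10-
  m5 ⊆ 0-10- [E]
  m9 ⊆ -1--1,-1-0-,01---
  m10 ⊆ 01--- [E]
  m11 ⊆ -1--1,01---
  m12 ⊆ -1-0-,0--00,0-10-,01---
  m13 ⊆ -1--1,-1-0-,0-10-,01---
  m14 ⊆ 01--- [E]
  m16 ⊆ --000,1-00-,100-0
  m17 ⊆ 1-00- [E]
  m23 ⊆ 1-111 [E]
  m24 ⊆ --000,-1-0-,1-00-
  m25 ⊆ -1--1,-1-0-,1-00-
  m27 ⊆ -1--1 [E]
  m28 ⊆ -1-0- [E]
  m29 ⊆ -1--1,-1-0-
E = {-1--1, -1-0-, 0-10-, 01---, 1-00-, 1-111}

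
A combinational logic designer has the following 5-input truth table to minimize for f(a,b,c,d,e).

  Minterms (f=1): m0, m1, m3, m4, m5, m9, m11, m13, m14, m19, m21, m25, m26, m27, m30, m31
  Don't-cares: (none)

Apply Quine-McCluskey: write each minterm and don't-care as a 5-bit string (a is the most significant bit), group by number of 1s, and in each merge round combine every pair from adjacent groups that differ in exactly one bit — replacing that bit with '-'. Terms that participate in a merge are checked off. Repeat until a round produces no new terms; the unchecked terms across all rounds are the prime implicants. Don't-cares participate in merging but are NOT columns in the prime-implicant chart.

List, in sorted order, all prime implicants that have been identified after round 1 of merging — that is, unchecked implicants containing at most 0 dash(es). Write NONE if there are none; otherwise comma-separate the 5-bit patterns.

NONE

size-2^0 implicants → 00000(✓)  00001(✓)  00011(✓)  00100(✓)  00101(✓)  01001(✓)  01011(✓)  01101(✓)  01110(✓)  10011(✓)  10101(✓)  11001(✓)  11010(✓)  11011(✓)  11110(✓)  11111(✓)
size-2^1 implicants → -0011(✓)  -0101  -1001(✓)  -1011(✓)  -1110  0-001(✓)  0-011(✓)  0-101(✓)  00-00(✓)  00-01(✓)  000-1(✓)  0000-(✓)  0010-(✓)  01-01(✓)  010-1(✓)  1-011(✓)  11-10(✓)  11-11(✓)  110-1(✓)  1101-(✓)  1111-(✓)
size-2^2 implicants → --011  -10-1  0--01  0-0-1  00-0-  11-1-
Unchecked terms (primes): --011, -0101, -10-1, -1110, 0--01, 0-0-1, 00-0-, 11-1-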